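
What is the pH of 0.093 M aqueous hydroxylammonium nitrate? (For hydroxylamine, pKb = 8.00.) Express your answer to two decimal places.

NH3OH+ is the conjugate acid of the weak base NH2OH.
Kb = 10^(−8.00) = 1.00 × 10^-8
Ka = Kw/Kb = 1.0×10^-14 / 1.00 × 10^-8 = 1.00 × 10^-6
Ka = [H+]²/(0.093 − [H+]) = 1.00 × 10^-6
Assume [H+] ≪ 0.093: [H+] ≈ √(1.00 × 10^-6 × 0.093) = 3.05 × 10^-4 M
pH = −log[H+] = −log(3.05 × 10^-4) = 3.52

pH = 3.52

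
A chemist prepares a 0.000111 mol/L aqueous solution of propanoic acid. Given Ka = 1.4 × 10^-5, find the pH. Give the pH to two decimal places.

pH = 4.48

CH3CH2COOH ⇌ CH3CH2COO- + H+
From the ICE table, Ka = [H+]²/(0.000111 − [H+]) = 1.4 × 10^-5.
[H+] is not negligible relative to C₀; solve [H+]² + 1.4e-05·[H+] − 1.55e-09 = 0.
[H+] = [−1.4e-05 + √(1.4e-05² + 6.22e-09)]/2 = 3.30 × 10^-5 M
pH = −log[H+] = −log(3.30 × 10^-5) = 4.48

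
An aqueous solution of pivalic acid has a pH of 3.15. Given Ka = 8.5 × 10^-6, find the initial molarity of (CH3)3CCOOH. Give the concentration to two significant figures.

[H+] = 10^(-3.15) = 7.08 × 10^-4 M = x
Ka = x²/(C₀ − x) ⇒ C₀ = x + x²/Ka
C₀ = 7.08 × 10^-4 + (7.08 × 10^-4)²/(8.5 × 10^-6) = 5.97 × 10^-2 M

C₀ = 6.0 × 10^-2 M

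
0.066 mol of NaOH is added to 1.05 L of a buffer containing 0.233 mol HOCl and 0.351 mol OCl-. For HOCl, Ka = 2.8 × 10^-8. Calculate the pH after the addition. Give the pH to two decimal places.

pH = 7.95

OH- converts HOCl to OCl-: HOCl → 0.167 mol, OCl- → 0.417 mol.
pKa = −log(2.8 × 10^-8) = 7.553
Henderson–Hasselbalch with mole ratio 0.417/0.167: pH = 7.553 + (+0.397)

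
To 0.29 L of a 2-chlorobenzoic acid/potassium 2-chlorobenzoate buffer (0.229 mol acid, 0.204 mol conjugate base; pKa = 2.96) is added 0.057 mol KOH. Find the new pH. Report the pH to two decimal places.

pH = 3.14

OH- converts ClC6H4COOH to ClC6H4COO-: ClC6H4COOH → 0.172 mol, ClC6H4COO- → 0.261 mol.
pH = pKa + log([A⁻]/[HA]) = 2.96 + log(0.261/0.172) = 2.96 +0.181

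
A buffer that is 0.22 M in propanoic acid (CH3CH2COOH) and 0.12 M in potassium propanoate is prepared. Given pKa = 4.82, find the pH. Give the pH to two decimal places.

pH = 4.56

pH = pKa + log([A⁻]/[HA]) = 4.82 + log(0.12/0.22)
pH = 4.82 + (-0.263) = 4.56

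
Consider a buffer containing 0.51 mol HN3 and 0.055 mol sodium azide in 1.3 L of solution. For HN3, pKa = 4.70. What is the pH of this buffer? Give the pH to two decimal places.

Using pH = pKa + log([base]/[acid]) with [base]/[acid] = 0.055/0.51:
pH = 4.70 + (-0.967) = 3.73

pH = 3.73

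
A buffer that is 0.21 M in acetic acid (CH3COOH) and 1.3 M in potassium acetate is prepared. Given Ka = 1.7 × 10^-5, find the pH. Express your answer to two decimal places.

pKa = −log(1.7 × 10^-5) = 4.770
Using pH = pKa + log([base]/[acid]) with [base]/[acid] = 1.3/0.21:
pH = 4.770 + (+0.792) = 5.56

pH = 5.56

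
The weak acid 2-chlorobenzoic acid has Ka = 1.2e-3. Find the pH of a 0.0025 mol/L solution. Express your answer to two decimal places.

pH = 2.91

ClC6H4COOH ⇌ ClC6H4COO- + H+
Ka = [H+]²/(0.0025 − [H+]) = 1.2 × 10^-3
[H+] is not negligible relative to C₀; solve [H+]² + 0.0012·[H+] − 3e-06 = 0.
[H+] = (−Ka + √(Ka² + 4·Ka·C₀))/2 = 1.23 × 10^-3 M
pH = −log[H+] = −log(1.23 × 10^-3) = 2.91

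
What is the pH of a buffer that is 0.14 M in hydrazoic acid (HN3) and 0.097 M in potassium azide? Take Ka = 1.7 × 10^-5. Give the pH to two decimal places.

pH = 4.61

pKa = −log(1.7 × 10^-5) = 4.770
Henderson–Hasselbalch: pH = pKa + log([N3-]/[HN3]) = 4.770 + log(0.097/0.14)
pH = 4.770 + (-0.159) = 4.61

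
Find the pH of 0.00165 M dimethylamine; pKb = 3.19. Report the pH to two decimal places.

(CH3)2NH + H2O ⇌ (CH3)2NH2+ + OH-
Kb = 10^(−3.19) = 6.46 × 10^-4
From the ICE table, Kb = x²/(0.00165 − x) = 6.46 × 10^-4.
The 5% rule fails; solving x² + Kb·x − Kb·C₀ = 0 exactly:
x = (−Kb + √(Kb² + 4·Kb·C₀))/2 = 7.59 × 10^-4 M
pOH = −log(7.59 × 10^-4) = 3.12; pH = 14.00 − 3.12 = 10.88

pH = 10.88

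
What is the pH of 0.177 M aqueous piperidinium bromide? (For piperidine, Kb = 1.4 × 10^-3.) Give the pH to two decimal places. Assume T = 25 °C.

pH = 5.95

C5H10NH2+ is the conjugate acid of the weak base C5H10NH.
Ka = Kw/Kb = 1.0×10^-14 / 1.4 × 10^-3 = 7.14 × 10^-12
Let x = [H+] at equilibrium. Ka = x²/(0.177 − x).
Assume x ≪ 0.177: x ≈ √(7.14 × 10^-12 × 0.177) = 1.12 × 10^-6 M
Check: 0.00064% ionized — well under 5%, approximation valid.
pH = −log[H+] = −log(1.12 × 10^-6) = 5.95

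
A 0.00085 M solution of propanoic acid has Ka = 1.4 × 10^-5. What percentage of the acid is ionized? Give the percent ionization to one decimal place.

12.0%

CH3CH2COOH ⇌ CH3CH2COO- + H+; let x = [H+] at equilibrium.
Solve x² + 1.4e-05x − 1.19e-08 = 0 → x = 1.02 × 10^-4 M
% ionization = x/C₀ × 100% = 1.02 × 10^-4/0.00085 × 100% = 12.0%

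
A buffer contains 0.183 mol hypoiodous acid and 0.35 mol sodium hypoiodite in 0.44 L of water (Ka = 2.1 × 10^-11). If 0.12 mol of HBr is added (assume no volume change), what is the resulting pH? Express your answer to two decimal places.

Added H+ converts OI- to HOI: HOI → 0.303 mol, OI- → 0.23 mol.
pKa = −log(2.1 × 10^-11) = 10.678
pH = pKa + log(n_OI-/n_HOI) = 10.678 + log(0.23/0.303) = 10.678 + (-0.120)

pH = 10.56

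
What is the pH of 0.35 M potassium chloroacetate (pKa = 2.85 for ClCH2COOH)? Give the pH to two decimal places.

ClCH2COO- is the conjugate base of the weak acid ClCH2COOH.
Ka = 10^(−2.85) = 1.41 × 10^-3
Kb = Kw/Ka = 1.0×10^-14 / 1.41 × 10^-3 = 7.09 × 10^-12
Kb = [OH-]²/(0.35 − [OH-]) = 7.09 × 10^-12
Since Kb ≪ C₀, [OH-] ≈ √(Kb·C₀) = 1.58 × 10^-6 M.
Check: 0.00045% ionized — well under 5%, approximation valid.
pOH = −log(1.58 × 10^-6) = 5.80; pH = 14.00 − 5.80 = 8.20

pH = 8.20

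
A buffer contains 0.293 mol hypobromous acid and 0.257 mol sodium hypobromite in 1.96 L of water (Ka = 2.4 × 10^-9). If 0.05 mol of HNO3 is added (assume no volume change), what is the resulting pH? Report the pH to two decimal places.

Added H+ converts OBr- to HOBr: HOBr → 0.343 mol, OBr- → 0.207 mol.
pKa = −log(2.4 × 10^-9) = 8.620
pH = pKa + log([A⁻]/[HA]) = 8.620 + log(0.207/0.343) = 8.620 -0.219

pH = 8.40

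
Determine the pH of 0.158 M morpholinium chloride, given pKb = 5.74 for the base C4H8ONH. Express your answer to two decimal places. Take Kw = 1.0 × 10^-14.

pH = 4.53

C4H8ONH2+ is the conjugate acid of the weak base C4H8ONH.
Kb = 10^(−5.74) = 1.82 × 10^-6
Ka = Kw/Kb = 1.0×10^-14 / 1.82 × 10^-6 = 5.49 × 10^-9
Ka = [H+]²/(0.158 − [H+]) = 5.49 × 10^-9
Neglecting [H+] in the denominator: [H+] = √(5.49 × 10^-9 × 0.158) = 2.95 × 10^-5 M
([H+]/C₀ = 0.019% < 5%, so the approximation holds.)
pH = −log(2.95 × 10^-5) = 4.53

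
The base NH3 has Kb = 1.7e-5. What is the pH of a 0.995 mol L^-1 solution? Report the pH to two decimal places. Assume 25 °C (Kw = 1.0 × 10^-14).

NH3 + H2O ⇌ NH4+ + OH-
Let x = [OH-] at equilibrium. Kb = x²/(0.995 − x).
Since Kb ≪ C₀, x ≈ √(Kb·C₀) = 4.11 × 10^-3 M.
Check: 0.41% ionized — well under 5%, approximation valid.
pOH = −log(4.11 × 10^-3) = 2.39; pH = 14.00 − 2.39 = 11.61

pH = 11.61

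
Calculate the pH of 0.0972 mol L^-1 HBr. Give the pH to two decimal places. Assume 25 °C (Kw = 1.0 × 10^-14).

pH = 1.01

HBr is a strong acid and dissociates completely, so [H+] = 0.0972 M.
pH = -log(0.0972) = 1.01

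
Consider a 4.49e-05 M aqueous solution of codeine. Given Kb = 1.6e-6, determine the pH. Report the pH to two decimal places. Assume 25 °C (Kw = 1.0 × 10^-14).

C18H21NO3 + H2O ⇌ C18H22NO3+ + OH-
From the ICE table, Kb = x²/(4.49e-05 − x) = 1.6 × 10^-6.
The 5% rule fails; solving x² + Kb·x − Kb·C₀ = 0 exactly:
x = (−Kb + √(Kb² + 4·Kb·C₀))/2 = 7.71 × 10^-6 M
pOH = 5.11, so pH = 14.00 − pOH = 8.89

pH = 8.89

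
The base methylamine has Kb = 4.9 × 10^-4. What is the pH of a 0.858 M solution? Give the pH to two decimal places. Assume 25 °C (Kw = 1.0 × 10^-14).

CH3NH2 + H2O ⇌ CH3NH3+ + OH-
From the ICE table, Kb = x²/(0.858 − x) = 4.9 × 10^-4.
Since Kb ≪ C₀, x ≈ √(Kb·C₀) = 2.05 × 10^-2 M.
(x/C₀ = 2.4% < 5%, so the approximation holds.)
pOH = −log(2.05 × 10^-2) = 1.69; pH = 14.00 − 1.69 = 12.31

pH = 12.31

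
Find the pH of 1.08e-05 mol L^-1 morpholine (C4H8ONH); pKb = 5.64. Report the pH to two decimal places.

pH = 8.60

C4H8ONH + H2O ⇌ C4H8ONH2+ + OH-
Kb = 10^(−5.64) = 2.29 × 10^-6
Let x = [OH-] at equilibrium. Kb = x²/(1.08e-05 − x).
x is not negligible relative to C₀; solve x² + 2.29e-06·x − 2.47e-11 = 0.
x = [−2.29e-06 + √(2.29e-06² + 9.89e-11)]/2 = 3.96 × 10^-6 M
pOH = −log(3.96 × 10^-6) = 5.40; pH = 14.00 − 5.40 = 8.60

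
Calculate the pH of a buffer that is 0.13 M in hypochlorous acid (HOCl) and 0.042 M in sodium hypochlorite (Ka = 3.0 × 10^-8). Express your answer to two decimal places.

pH = 7.03

pKa = −log(3.0 × 10^-8) = 7.523
Henderson–Hasselbalch: pH = pKa + log([OCl-]/[HOCl]) = 7.523 + log(0.042/0.13)
pH = 7.523 + (-0.491) = 7.03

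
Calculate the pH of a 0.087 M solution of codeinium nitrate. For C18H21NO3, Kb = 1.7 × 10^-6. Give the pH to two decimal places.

C18H22NO3+ is the conjugate acid of the weak base C18H21NO3.
Ka = Kw/Kb = 1.0×10^-14 / 1.7 × 10^-6 = 5.88 × 10^-9
Let x = [H+] at equilibrium. Ka = x²/(0.087 − x).
Since Ka ≪ C₀, x ≈ √(Ka·C₀) = 2.26 × 10^-5 M.
Check: 0.026% ionized — well under 5%, approximation valid.
pH = −log(2.26 × 10^-5) = 4.65

pH = 4.65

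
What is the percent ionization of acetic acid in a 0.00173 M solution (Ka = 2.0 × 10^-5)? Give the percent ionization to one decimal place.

10.2%

CH3COOH ⇌ CH3COO- + H+; let x = [H+] at equilibrium.
Ka = x²/(C₀ − x); solving the quadratic gives x = 1.76 × 10^-4 M.
% ionization = x/C₀ × 100% = 1.76 × 10^-4/0.00173 × 100% = 10.2%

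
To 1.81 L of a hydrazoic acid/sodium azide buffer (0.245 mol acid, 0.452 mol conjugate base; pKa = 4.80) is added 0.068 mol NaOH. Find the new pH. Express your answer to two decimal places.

pH = 5.27

OH- converts HN3 to N3-: HN3 → 0.177 mol, N3- → 0.52 mol.
pH = pKa + log(n_N3-/n_HN3) = 4.80 + log(0.52/0.177) = 4.80 + (+0.468)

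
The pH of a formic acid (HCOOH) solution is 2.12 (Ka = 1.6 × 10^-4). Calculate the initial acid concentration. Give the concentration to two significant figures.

C₀ = 3.7 × 10^-1 M

[H+] = 10^(-2.12) = 7.59 × 10^-3 M = x
Ka = x²/(C₀ − x) ⇒ C₀ = x + x²/Ka
C₀ = 7.59 × 10^-3 + (7.59 × 10^-3)²/(1.6 × 10^-4) = 3.68 × 10^-1 M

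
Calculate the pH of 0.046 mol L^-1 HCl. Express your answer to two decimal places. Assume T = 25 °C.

pH = 1.34

HCl is a strong acid and dissociates completely, so [H+] = 0.046 M.
pH = -log(0.046) = 1.34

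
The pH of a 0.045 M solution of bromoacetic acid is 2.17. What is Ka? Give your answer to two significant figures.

[H+] = 10^(-2.17) = 6.76 × 10^-3 M
At equilibrium [HA] = 0.045 − 6.76 × 10^-3 = 3.82 × 10^-2 M
Ka = [H+][A-]/[HA] = (6.76 × 10^-3)² / 3.82 × 10^-2 = 1.2 × 10^-3

Ka = 1.2 × 10^-3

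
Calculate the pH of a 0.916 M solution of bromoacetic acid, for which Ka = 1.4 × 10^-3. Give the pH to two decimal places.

pH = 1.45

BrCH2COOH ⇌ BrCH2COO- + H+
From the ICE table, Ka = [H+]²/(0.916 − [H+]) = 1.4 × 10^-3.
Since Ka ≪ C₀, [H+] ≈ √(Ka·C₀) = 3.58 × 10^-2 M.
pH = −log(3.58 × 10^-2) = 1.45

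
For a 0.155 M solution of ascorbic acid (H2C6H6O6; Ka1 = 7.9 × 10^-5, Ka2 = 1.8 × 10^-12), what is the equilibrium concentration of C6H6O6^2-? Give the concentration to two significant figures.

First ionization gives [H+] ≈ [HC6H6O6-] = 3.50 × 10^-3 M.
Second step: Ka2 = [H+][C6H6O6^2-]/[HC6H6O6-] ≈ [C6H6O6^2-] (since [H+] ≈ [HC6H6O6-]).
So [C6H6O6^2-] ≈ Ka2.

1.8 × 10^-12 M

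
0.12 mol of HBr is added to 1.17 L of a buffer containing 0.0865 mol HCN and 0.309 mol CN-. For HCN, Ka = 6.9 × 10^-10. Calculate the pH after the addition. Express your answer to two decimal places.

After neutralization: n(HCN) = 0.206 mol, n(CN-) = 0.189 mol.
pKa = −log(6.9 × 10^-10) = 9.161
pH = pKa + log(n_CN-/n_HCN) = 9.161 + log(0.189/0.206) = 9.161 + (-0.037)

pH = 9.12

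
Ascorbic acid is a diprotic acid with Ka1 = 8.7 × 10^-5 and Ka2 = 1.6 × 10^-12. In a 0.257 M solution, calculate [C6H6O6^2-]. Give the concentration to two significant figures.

First ionization gives [H+] ≈ [HC6H6O6-] = 4.73 × 10^-3 M.
Second step: Ka2 = [H+][C6H6O6^2-]/[HC6H6O6-] ≈ [C6H6O6^2-] (since [H+] ≈ [HC6H6O6-]).
So [C6H6O6^2-] ≈ Ka2.

1.6 × 10^-12 M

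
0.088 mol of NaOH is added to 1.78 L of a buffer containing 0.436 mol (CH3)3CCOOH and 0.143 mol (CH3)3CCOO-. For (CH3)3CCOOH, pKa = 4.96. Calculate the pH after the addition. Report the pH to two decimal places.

OH- converts (CH3)3CCOOH to (CH3)3CCOO-: (CH3)3CCOOH → 0.348 mol, (CH3)3CCOO- → 0.231 mol.
pH = pKa + log(n_(CH3)3CCOO-/n_(CH3)3CCOOH) = 4.96 + log(0.231/0.348) = 4.96 + (-0.178)

pH = 4.78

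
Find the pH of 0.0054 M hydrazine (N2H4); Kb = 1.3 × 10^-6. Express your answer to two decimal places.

pH = 9.92

N2H4 + H2O ⇌ N2H5+ + OH-
From the ICE table, Kb = [OH-]²/(0.0054 − [OH-]) = 1.3 × 10^-6.
Since Kb ≪ C₀, [OH-] ≈ √(Kb·C₀) = 8.38 × 10^-5 M.
([OH-]/C₀ = 1.6% < 5%, so the approximation holds.)
pOH = 4.08, so pH = 14.00 − pOH = 9.92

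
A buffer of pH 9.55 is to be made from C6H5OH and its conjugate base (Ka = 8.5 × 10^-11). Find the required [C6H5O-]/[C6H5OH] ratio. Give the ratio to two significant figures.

pKa = -log(8.5 × 10^-11) = 10.071
pH = pKa + log(r) ⇒ log(r) = 9.55 − 10.071 = -0.521
r = [C6H5O-]/[C6H5OH] = 10^(-0.521) = 0.301

ratio = 0.30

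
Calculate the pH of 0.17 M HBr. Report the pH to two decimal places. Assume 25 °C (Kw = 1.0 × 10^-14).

pH = 0.77

HBr is a strong acid and dissociates completely, so [H+] = 0.17 M.
pH = -log(0.17) = 0.77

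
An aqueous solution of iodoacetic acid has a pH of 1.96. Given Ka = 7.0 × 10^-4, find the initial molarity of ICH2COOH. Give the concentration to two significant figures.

C₀ = 1.8 × 10^-1 M

[H+] = 10^(-1.96) = 1.10 × 10^-2 M = x
Ka = x²/(C₀ − x) ⇒ C₀ = x + x²/Ka
C₀ = 1.10 × 10^-2 + (1.10 × 10^-2)²/(7.0 × 10^-4) = 1.84 × 10^-1 M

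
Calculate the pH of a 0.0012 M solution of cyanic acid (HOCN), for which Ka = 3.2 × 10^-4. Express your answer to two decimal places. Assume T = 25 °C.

HOCN ⇌ OCN- + H+
Ka = [H+]²/(0.0012 − [H+]) = 3.2 × 10^-4
[H+] is not negligible relative to C₀; solve [H+]² + 0.00032·[H+] − 3.84e-07 = 0.
[H+] = [−0.00032 + √(0.00032² + 1.54e-06)]/2 = 4.80 × 10^-4 M
pH = −log(4.80 × 10^-4) = 3.32

pH = 3.32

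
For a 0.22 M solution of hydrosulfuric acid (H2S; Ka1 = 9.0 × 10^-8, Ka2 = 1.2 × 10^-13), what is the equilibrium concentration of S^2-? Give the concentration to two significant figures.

First ionization gives [H+] ≈ [HS-] = 1.41 × 10^-4 M.
Second step: Ka2 = [H+][S^2-]/[HS-] ≈ [S^2-] (since [H+] ≈ [HS-]).
So [S^2-] ≈ Ka2.

1.2 × 10^-13 M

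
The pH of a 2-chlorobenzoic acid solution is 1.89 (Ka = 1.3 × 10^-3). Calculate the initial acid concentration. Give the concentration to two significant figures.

[H+] = 10^(-1.89) = 1.29 × 10^-2 M = x
Ka = x²/(C₀ − x) ⇒ C₀ = x + x²/Ka
C₀ = 1.29 × 10^-2 + (1.29 × 10^-2)²/(1.3 × 10^-3) = 1.41 × 10^-1 M

C₀ = 1.4 × 10^-1 M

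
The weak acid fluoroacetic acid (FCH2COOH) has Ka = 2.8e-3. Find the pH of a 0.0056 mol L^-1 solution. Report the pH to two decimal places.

FCH2COOH ⇌ FCH2COO- + H+
Ka = x²/(0.0056 − x) = 2.8 × 10^-3
x is not negligible relative to C₀; solve x² + 0.0028·x − 1.57e-05 = 0.
x = [−0.0028 + √(0.0028² + 6.27e-05)]/2 = 2.80 × 10^-3 M
pH = −log[H+] = −log(2.80 × 10^-3) = 2.55

pH = 2.55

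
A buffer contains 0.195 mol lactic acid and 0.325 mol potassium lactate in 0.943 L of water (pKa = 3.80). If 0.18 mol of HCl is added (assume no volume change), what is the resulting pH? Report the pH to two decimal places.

Added H+ converts CH3CH(OH)COO- to CH3CH(OH)COOH: CH3CH(OH)COOH → 0.375 mol, CH3CH(OH)COO- → 0.145 mol.
pH = pKa + log([A⁻]/[HA]) = 3.80 + log(0.145/0.375) = 3.80 -0.413

pH = 3.39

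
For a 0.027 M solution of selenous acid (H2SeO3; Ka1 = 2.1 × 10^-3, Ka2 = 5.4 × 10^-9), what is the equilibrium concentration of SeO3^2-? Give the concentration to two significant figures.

First ionization gives [H+] ≈ [HSeO3-] = 6.55 × 10^-3 M.
Second step: Ka2 = [H+][SeO3^2-]/[HSeO3-] ≈ [SeO3^2-] (since [H+] ≈ [HSeO3-]).
So [SeO3^2-] ≈ Ka2.

5.4 × 10^-9 M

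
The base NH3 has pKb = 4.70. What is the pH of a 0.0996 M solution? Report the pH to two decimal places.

pH = 11.15

NH3 + H2O ⇌ NH4+ + OH-
Kb = 10^(−4.70) = 2.00 × 10^-5
Kb = [OH-]²/(0.0996 − [OH-]) = 2.00 × 10^-5
Neglecting [OH-] in the denominator: [OH-] = √(2.00 × 10^-5 × 0.0996) = 1.41 × 10^-3 M
([OH-]/C₀ = 1.4% < 5%, so the approximation holds.)
pOH = 2.85, so pH = 14.00 − pOH = 11.15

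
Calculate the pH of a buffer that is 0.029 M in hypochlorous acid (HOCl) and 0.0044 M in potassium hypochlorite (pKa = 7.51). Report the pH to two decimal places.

pH = pKa + log([A⁻]/[HA]) = 7.51 + log(0.0044/0.029)
pH = 7.51 + (-0.819) = 6.69

pH = 6.69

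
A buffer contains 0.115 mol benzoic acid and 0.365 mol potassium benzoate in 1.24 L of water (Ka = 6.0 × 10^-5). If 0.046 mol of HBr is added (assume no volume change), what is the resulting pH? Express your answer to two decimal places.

Added H+ converts C6H5COO- to C6H5COOH: C6H5COOH → 0.161 mol, C6H5COO- → 0.319 mol.
pKa = −log(6.0 × 10^-5) = 4.222
Henderson–Hasselbalch with mole ratio 0.319/0.161: pH = 4.222 + (+0.297)

pH = 4.52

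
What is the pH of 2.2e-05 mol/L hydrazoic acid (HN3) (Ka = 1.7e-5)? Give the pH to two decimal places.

HN3 ⇌ N3- + H+
From the ICE table, Ka = [H+]²/(2.2e-05 − [H+]) = 1.7 × 10^-5.
[H+] is not negligible relative to C₀; solve [H+]² + 1.7e-05·[H+] − 3.74e-10 = 0.
[H+] = (−Ka + √(Ka² + 4·Ka·C₀))/2 = 1.26 × 10^-5 M
pH = −log[H+] = −log(1.26 × 10^-5) = 4.90

pH = 4.90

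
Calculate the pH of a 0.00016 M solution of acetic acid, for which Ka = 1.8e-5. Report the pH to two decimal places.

pH = 4.34

CH3COOH ⇌ CH3COO- + H+
Ka = [H+]²/(0.00016 − [H+]) = 1.8 × 10^-5
The 5% rule fails; solving [H+]² + Ka·[H+] − Ka·C₀ = 0 exactly:
[H+] = [−1.8e-05 + √(1.8e-05² + 1.15e-08)]/2 = 4.54 × 10^-5 M
pH = −log(4.54 × 10^-5) = 4.34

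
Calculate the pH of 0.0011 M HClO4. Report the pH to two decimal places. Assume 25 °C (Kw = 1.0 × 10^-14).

pH = 2.96

HClO4 is a strong acid and dissociates completely, so [H+] = 0.0011 M.
pH = -log(0.0011) = 2.96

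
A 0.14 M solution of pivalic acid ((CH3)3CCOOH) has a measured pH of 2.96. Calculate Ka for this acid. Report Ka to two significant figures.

Ka = 8.7 × 10^-6

[H+] = 10^(-2.96) = 1.10 × 10^-3 M
At equilibrium [HA] = 0.14 − 1.10 × 10^-3 = 1.39 × 10^-1 M
Ka = [H+][A-]/[HA] = (1.10 × 10^-3)² / 1.39 × 10^-1 = 8.7 × 10^-6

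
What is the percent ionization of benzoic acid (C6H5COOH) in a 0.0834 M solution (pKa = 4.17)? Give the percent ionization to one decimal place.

C6H5COOH ⇌ C6H5COO- + H+; let x = [H+] at equilibrium.
Ka = 10^(−4.17) = 6.76 × 10^-5
x ≈ √(Ka·C₀) = √(6.76 × 10^-5 × 0.0834) = 2.37 × 10^-3 M
Fraction ionized = 2.37 × 10^-3 / 0.0834 = 0.0284 → 2.8%

2.8%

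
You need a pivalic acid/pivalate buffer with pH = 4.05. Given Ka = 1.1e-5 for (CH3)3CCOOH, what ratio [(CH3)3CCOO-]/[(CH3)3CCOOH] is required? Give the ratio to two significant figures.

pKa = -log(1.1 × 10^-5) = 4.959
pH = pKa + log(r) ⇒ log(r) = 4.05 − 4.959 = -0.909
r = [(CH3)3CCOO-]/[(CH3)3CCOOH] = 10^(-0.909) = 0.123

ratio = 0.12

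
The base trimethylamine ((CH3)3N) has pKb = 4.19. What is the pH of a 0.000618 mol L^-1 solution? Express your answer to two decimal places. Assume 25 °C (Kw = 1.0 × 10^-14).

pH = 10.23

(CH3)3N + H2O ⇌ (CH3)3NH+ + OH-
Kb = 10^(−4.19) = 6.46 × 10^-5
Kb = [OH-]²/(0.000618 − [OH-]) = 6.46 × 10^-5
The 5% rule fails; solving [OH-]² + Kb·[OH-] − Kb·C₀ = 0 exactly:
[OH-] = [−6.46e-05 + √(6.46e-05² + 1.6e-07)]/2 = 1.70 × 10^-4 M
pOH = −log(1.70 × 10^-4) = 3.77; pH = 14.00 − 3.77 = 10.23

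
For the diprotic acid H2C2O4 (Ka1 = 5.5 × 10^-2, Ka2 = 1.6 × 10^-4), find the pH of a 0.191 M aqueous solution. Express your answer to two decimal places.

pH = 1.10

Since Ka1 ≫ Ka2, the first ionization dominates [H+].
Ka1 = x²/(0.191 − x) = 5.5 × 10^-2
Solving the quadratic: x = (−Ka1 + √(Ka1² + 4·Ka1·C₀))/2 = 7.86 × 10^-2 M
pH = −log(7.86 × 10^-2) = 1.10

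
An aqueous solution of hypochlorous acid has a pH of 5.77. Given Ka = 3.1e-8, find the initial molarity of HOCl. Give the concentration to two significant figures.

C₀ = 9.5 × 10^-5 M

[H+] = 10^(-5.77) = 1.70 × 10^-6 M = x
Ka = x²/(C₀ − x) ⇒ C₀ = x + x²/Ka
C₀ = 1.70 × 10^-6 + (1.70 × 10^-6)²/(3.1 × 10^-8) = 9.49 × 10^-5 M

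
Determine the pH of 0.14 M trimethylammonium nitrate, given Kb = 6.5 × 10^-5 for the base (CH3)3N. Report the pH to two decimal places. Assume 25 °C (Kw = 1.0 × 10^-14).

(CH3)3NH+ is the conjugate acid of the weak base (CH3)3N.
Ka = Kw/Kb = 1.0×10^-14 / 6.5 × 10^-5 = 1.54 × 10^-10
Let x = [H+] at equilibrium. Ka = x²/(0.14 − x).
Neglecting x in the denominator: x = √(1.54 × 10^-10 × 0.14) = 4.64 × 10^-6 M
pH = −log(4.64 × 10^-6) = 5.33

pH = 5.33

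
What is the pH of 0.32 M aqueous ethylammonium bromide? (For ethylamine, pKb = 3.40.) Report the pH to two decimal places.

pH = 5.55

C2H5NH3+ is the conjugate acid of the weak base C2H5NH2.
Kb = 10^(−3.40) = 3.98 × 10^-4
Ka = Kw/Kb = 1.0×10^-14 / 3.98 × 10^-4 = 2.51 × 10^-11
Ka = x²/(0.32 − x) = 2.51 × 10^-11
Since Ka ≪ C₀, x ≈ √(Ka·C₀) = 2.83 × 10^-6 M.
(x/C₀ = 0.00089% < 5%, so the approximation holds.)
pH = −log[H+] = −log(2.83 × 10^-6) = 5.55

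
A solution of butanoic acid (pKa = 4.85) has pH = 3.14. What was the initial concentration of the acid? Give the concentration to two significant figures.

C₀ = 3.8 × 10^-2 M

[H+] = 10^(-3.14) = 7.24 × 10^-4 M = x
Ka = 10^(−4.85) = 1.41 × 10^-5
Ka = x²/(C₀ − x) ⇒ C₀ = x + x²/Ka
C₀ = 7.24 × 10^-4 + (7.24 × 10^-4)²/(1.41 × 10^-5) = 3.79 × 10^-2 M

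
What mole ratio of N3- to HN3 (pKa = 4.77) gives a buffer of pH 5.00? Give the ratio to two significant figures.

pH = pKa + log(r) ⇒ log(r) = 5.00 − 4.77 = +0.23
r = [N3-]/[HN3] = 10^(+0.23) = 1.7

ratio = 1.7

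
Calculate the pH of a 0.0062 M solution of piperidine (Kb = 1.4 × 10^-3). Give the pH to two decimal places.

pH = 11.37

C5H10NH + H2O ⇌ C5H10NH2+ + OH-
Kb = [OH-]²/(0.0062 − [OH-]) = 1.4 × 10^-3
[OH-] is not negligible relative to C₀; solve [OH-]² + 0.0014·[OH-] − 8.68e-06 = 0.
[OH-] = (−Kb + √(Kb² + 4·Kb·C₀))/2 = 2.33 × 10^-3 M
pOH = −log(2.33 × 10^-3) = 2.63; pH = 14.00 − 2.63 = 11.37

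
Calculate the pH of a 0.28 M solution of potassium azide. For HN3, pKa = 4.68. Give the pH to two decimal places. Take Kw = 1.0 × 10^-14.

pH = 9.06

N3- is the conjugate base of the weak acid HN3.
Ka = 10^(−4.68) = 2.09 × 10^-5
Kb = Kw/Ka = 1.0×10^-14 / 2.09 × 10^-5 = 4.78 × 10^-10
From the ICE table, Kb = x²/(0.28 − x) = 4.78 × 10^-10.
Assume x ≪ 0.28: x ≈ √(4.78 × 10^-10 × 0.28) = 1.16 × 10^-5 M
pOH = 4.94, so pH = 14.00 − pOH = 9.06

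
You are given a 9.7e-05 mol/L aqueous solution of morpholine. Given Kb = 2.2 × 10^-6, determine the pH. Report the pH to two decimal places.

C4H8ONH + H2O ⇌ C4H8ONH2+ + OH-
From the ICE table, Kb = [OH-]²/(9.7e-05 − [OH-]) = 2.2 × 10^-6.
Here C₀/Kb ≈ 44.1, so the small-[OH-] approximation fails. Use the quadratic:
[OH-] = (−Kb + √(Kb² + 4·Kb·C₀))/2 = 1.35 × 10^-5 M
pOH = 4.87, so pH = 14.00 − pOH = 9.13

pH = 9.13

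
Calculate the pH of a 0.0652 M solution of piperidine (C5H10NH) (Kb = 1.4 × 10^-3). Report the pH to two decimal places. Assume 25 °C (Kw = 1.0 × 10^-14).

C5H10NH + H2O ⇌ C5H10NH2+ + OH-
From the ICE table, Kb = x²/(0.0652 − x) = 1.4 × 10^-3.
Here C₀/Kb ≈ 46.6, so the small-x approximation fails. Use the quadratic:
x = [−0.0014 + √(0.0014² + 0.000365)]/2 = 8.88 × 10^-3 M
pOH = −log(8.88 × 10^-3) = 2.05; pH = 14.00 − 2.05 = 11.95

pH = 11.95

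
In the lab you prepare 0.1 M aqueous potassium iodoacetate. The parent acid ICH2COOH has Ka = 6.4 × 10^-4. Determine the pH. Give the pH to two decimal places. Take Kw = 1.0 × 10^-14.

ICH2COO- is the conjugate base of the weak acid ICH2COOH.
Kb = Kw/Ka = 1.0×10^-14 / 6.4 × 10^-4 = 1.56 × 10^-11
From the ICE table, Kb = x²/(0.1 − x) = 1.56 × 10^-11.
Assume x ≪ 0.1: x ≈ √(1.56 × 10^-11 × 0.1) = 1.25 × 10^-6 M
(x/C₀ = 0.0012% < 5%, so the approximation holds.)
pOH = −log(1.25 × 10^-6) = 5.90; pH = 14.00 − 5.90 = 8.10

pH = 8.10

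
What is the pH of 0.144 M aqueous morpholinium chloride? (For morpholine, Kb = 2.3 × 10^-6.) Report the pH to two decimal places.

pH = 4.60

C4H8ONH2+ is the conjugate acid of the weak base C4H8ONH.
Ka = Kw/Kb = 1.0×10^-14 / 2.3 × 10^-6 = 4.35 × 10^-9
Let x = [H+] at equilibrium. Ka = x²/(0.144 − x).
Neglecting x in the denominator: x = √(4.35 × 10^-9 × 0.144) = 2.50 × 10^-5 M
pH = −log(2.50 × 10^-5) = 4.60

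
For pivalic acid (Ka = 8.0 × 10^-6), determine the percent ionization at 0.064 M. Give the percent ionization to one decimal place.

1.1%

(CH3)3CCOOH ⇌ (CH3)3CCOO- + H+; let x = [H+] at equilibrium.
x ≈ √(Ka·C₀) = √(8.0 × 10^-6 × 0.064) = 7.16 × 10^-4 M
% ionization = x/C₀ × 100% = 7.16 × 10^-4/0.064 × 100% = 1.1%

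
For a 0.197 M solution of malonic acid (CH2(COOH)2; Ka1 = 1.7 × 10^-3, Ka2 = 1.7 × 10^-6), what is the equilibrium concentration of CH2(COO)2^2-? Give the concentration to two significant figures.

First ionization gives [H+] ≈ [CH2(COOH)COO-] = 1.75 × 10^-2 M.
Second step: Ka2 = [H+][CH2(COO)2^2-]/[CH2(COOH)COO-] ≈ [CH2(COO)2^2-] (since [H+] ≈ [CH2(COOH)COO-]).
So [CH2(COO)2^2-] ≈ Ka2.

1.7 × 10^-6 M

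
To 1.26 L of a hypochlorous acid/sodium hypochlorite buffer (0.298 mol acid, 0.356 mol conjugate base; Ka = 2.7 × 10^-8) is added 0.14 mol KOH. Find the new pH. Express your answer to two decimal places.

After neutralization: n(HOCl) = 0.158 mol, n(OCl-) = 0.496 mol.
pKa = −log(2.7 × 10^-8) = 7.569
Henderson–Hasselbalch with mole ratio 0.496/0.158: pH = 7.569 + (+0.497)

pH = 8.07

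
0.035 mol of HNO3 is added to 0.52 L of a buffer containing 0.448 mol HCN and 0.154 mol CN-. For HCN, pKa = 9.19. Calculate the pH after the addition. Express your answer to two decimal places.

pH = 8.58

After neutralization: n(HCN) = 0.483 mol, n(CN-) = 0.119 mol.
pH = pKa + log(n_CN-/n_HCN) = 9.19 + log(0.119/0.483) = 9.19 + (-0.608)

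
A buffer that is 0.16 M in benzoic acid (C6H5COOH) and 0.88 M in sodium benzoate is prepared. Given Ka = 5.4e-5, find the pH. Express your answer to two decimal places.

pKa = −log(5.4 × 10^-5) = 4.268
pH = pKa + log([A⁻]/[HA]) = 4.268 + log(0.88/0.16)
pH = 4.268 + (+0.740) = 5.01

pH = 5.01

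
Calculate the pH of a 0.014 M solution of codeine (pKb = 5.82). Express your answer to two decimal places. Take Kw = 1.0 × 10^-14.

C18H21NO3 + H2O ⇌ C18H22NO3+ + OH-
Kb = 10^(−5.82) = 1.51 × 10^-6
Kb = x²/(0.014 − x) = 1.51 × 10^-6
Assume x ≪ 0.014: x ≈ √(1.51 × 10^-6 × 0.014) = 1.45 × 10^-4 M
(x/C₀ = 1% < 5%, so the approximation holds.)
pOH = 3.84, so pH = 14.00 − pOH = 10.16

pH = 10.16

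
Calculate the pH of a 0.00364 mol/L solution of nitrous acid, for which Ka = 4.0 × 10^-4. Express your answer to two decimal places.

HNO2 ⇌ NO2- + H+
Ka = [H+]²/(0.00364 − [H+]) = 4.0 × 10^-4
The 5% rule fails; solving [H+]² + Ka·[H+] − Ka·C₀ = 0 exactly:
[H+] = (−Ka + √(Ka² + 4·Ka·C₀))/2 = 1.02 × 10^-3 M
pH = −log[H+] = −log(1.02 × 10^-3) = 2.99

pH = 2.99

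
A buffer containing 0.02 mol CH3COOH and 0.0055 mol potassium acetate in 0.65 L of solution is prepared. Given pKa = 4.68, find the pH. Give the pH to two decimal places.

Henderson–Hasselbalch: pH = pKa + log([CH3COO-]/[CH3COOH]) = 4.68 + log(0.0055/0.02)
pH = 4.68 + (-0.561) = 4.12

pH = 4.12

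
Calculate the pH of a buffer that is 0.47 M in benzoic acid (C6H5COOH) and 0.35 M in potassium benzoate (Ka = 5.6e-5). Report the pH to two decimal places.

pKa = −log(5.6 × 10^-5) = 4.252
Using pH = pKa + log([base]/[acid]) with [base]/[acid] = 0.35/0.47:
pH = 4.252 + (-0.128) = 4.12

pH = 4.12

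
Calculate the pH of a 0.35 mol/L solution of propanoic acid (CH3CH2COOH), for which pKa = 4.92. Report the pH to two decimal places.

CH3CH2COOH ⇌ CH3CH2COO- + H+
Ka = 10^(−4.92) = 1.20 × 10^-5
Ka = x²/(0.35 − x) = 1.20 × 10^-5
Neglecting x in the denominator: x = √(1.20 × 10^-5 × 0.35) = 2.05 × 10^-3 M
Check: 0.59% ionized — well under 5%, approximation valid.
pH = −log(2.05 × 10^-3) = 2.69

pH = 2.69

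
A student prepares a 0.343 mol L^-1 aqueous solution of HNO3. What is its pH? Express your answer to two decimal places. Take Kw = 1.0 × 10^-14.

pH = 0.46

HNO3 is a strong acid and dissociates completely, so [H+] = 0.343 M.
pH = -log(0.343) = 0.46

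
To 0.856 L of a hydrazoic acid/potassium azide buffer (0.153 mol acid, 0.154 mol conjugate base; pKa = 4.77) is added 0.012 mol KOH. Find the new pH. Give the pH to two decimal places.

OH- converts HN3 to N3-: HN3 → 0.141 mol, N3- → 0.166 mol.
pH = pKa + log(n_N3-/n_HN3) = 4.77 + log(0.166/0.141) = 4.77 + (+0.071)

pH = 4.84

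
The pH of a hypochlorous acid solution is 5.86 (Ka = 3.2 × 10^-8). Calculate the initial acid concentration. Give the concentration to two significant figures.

[H+] = 10^(-5.86) = 1.38 × 10^-6 M = x
Ka = x²/(C₀ − x) ⇒ C₀ = x + x²/Ka
C₀ = 1.38 × 10^-6 + (1.38 × 10^-6)²/(3.2 × 10^-8) = 6.09 × 10^-5 M

C₀ = 6.1 × 10^-5 M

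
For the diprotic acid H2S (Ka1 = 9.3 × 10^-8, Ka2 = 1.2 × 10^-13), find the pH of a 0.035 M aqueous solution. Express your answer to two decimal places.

pH = 4.24

Ka1 ≫ Ka2, so treat the first dissociation as the only significant source of H+.
Ka1 = x²/(0.035 − x) = 9.3 × 10^-8
x ≈ √(9.3 × 10^-8 × 0.035) = 5.71 × 10^-5 M
pH = −log(5.71 × 10^-5) = 4.24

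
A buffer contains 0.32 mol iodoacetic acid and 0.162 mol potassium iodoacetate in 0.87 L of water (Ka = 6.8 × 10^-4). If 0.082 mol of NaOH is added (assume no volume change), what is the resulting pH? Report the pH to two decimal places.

After neutralization: n(ICH2COOH) = 0.238 mol, n(ICH2COO-) = 0.244 mol.
pKa = −log(6.8 × 10^-4) = 3.167
pH = pKa + log([A⁻]/[HA]) = 3.167 + log(0.244/0.238) = 3.167 +0.011

pH = 3.18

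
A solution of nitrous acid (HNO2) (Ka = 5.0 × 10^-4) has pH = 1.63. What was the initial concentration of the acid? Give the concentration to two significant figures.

C₀ = 1.1 M

[H+] = 10^(-1.63) = 2.34 × 10^-2 M = x
Ka = x²/(C₀ − x) ⇒ C₀ = x + x²/Ka
C₀ = 2.34 × 10^-2 + (2.34 × 10^-2)²/(5.0 × 10^-4) = 1.12 M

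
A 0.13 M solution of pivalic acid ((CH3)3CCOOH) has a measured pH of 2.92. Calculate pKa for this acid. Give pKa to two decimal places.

[H+] = 10^(-2.92) = 1.20 × 10^-3 M
At equilibrium [HA] = 0.13 − 1.20 × 10^-3 = 1.29 × 10^-1 M
Ka = [H+][A-]/[HA] = (1.20 × 10^-3)² / 1.29 × 10^-1 = 1.12 × 10^-5
pKa = -log(1.12 × 10^-5) = 4.95

pKa = 4.95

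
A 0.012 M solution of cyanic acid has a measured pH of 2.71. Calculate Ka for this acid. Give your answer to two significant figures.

[H+] = 10^(-2.71) = 1.95 × 10^-3 M
At equilibrium [HA] = 0.012 − 1.95 × 10^-3 = 1.00 × 10^-2 M
Ka = [H+][A-]/[HA] = (1.95 × 10^-3)² / 1.00 × 10^-2 = 3.8 × 10^-4

Ka = 3.8 × 10^-4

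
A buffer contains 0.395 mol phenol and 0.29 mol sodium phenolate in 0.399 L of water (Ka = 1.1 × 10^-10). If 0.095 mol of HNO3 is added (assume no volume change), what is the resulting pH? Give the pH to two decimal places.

pH = 9.56

Added H+ converts C6H5O- to C6H5OH: C6H5OH → 0.49 mol, C6H5O- → 0.195 mol.
pKa = −log(1.1 × 10^-10) = 9.959
pH = pKa + log([A⁻]/[HA]) = 9.959 + log(0.195/0.49) = 9.959 -0.400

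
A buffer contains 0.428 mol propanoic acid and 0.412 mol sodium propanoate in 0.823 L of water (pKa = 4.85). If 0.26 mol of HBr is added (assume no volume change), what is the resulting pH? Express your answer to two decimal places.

pH = 4.19

After neutralization: n(CH3CH2COOH) = 0.688 mol, n(CH3CH2COO-) = 0.152 mol.
pH = pKa + log([A⁻]/[HA]) = 4.85 + log(0.152/0.688) = 4.85 -0.656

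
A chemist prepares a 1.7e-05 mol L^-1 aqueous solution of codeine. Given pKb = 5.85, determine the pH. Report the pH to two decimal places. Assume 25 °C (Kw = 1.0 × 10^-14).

C18H21NO3 + H2O ⇌ C18H22NO3+ + OH-
Kb = 10^(−5.85) = 1.41 × 10^-6
From the ICE table, Kb = [OH-]²/(1.7e-05 − [OH-]) = 1.41 × 10^-6.
Here C₀/Kb ≈ 12.1, so the small-[OH-] approximation fails. Use the quadratic:
[OH-] = [−1.41e-06 + √(1.41e-06² + 9.59e-11)]/2 = 4.24 × 10^-6 M
pOH = −log(4.24 × 10^-6) = 5.37; pH = 14.00 − 5.37 = 8.63

pH = 8.63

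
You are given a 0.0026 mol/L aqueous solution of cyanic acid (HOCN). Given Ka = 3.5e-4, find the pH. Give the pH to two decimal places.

HOCN ⇌ OCN- + H+
Let x = [H+] at equilibrium. Ka = x²/(0.0026 − x).
x is not negligible relative to C₀; solve x² + 0.00035·x − 9.1e-07 = 0.
x = [−0.00035 + √(0.00035² + 3.64e-06)]/2 = 7.95 × 10^-4 M
pH = −log[H+] = −log(7.95 × 10^-4) = 3.10

pH = 3.10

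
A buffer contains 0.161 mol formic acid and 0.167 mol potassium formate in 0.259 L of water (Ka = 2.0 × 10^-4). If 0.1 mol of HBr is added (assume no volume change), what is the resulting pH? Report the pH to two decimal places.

pH = 3.11

After neutralization: n(HCOOH) = 0.261 mol, n(HCOO-) = 0.067 mol.
pKa = −log(2.0 × 10^-4) = 3.699
Henderson–Hasselbalch with mole ratio 0.067/0.261: pH = 3.699 + (-0.591)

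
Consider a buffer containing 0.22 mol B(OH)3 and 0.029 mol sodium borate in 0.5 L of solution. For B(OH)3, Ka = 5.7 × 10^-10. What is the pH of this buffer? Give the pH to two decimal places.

pKa = −log(5.7 × 10^-10) = 9.244
Henderson–Hasselbalch: pH = pKa + log([B(OH)4-]/[B(OH)3]) = 9.244 + log(0.029/0.22)
pH = 9.244 + (-0.880) = 8.36

pH = 8.36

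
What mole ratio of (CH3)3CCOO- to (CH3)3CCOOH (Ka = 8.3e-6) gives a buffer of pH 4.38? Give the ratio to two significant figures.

pKa = -log(8.3 × 10^-6) = 5.081
pH = pKa + log(r) ⇒ log(r) = 4.38 − 5.081 = -0.701
r = [(CH3)3CCOO-]/[(CH3)3CCOOH] = 10^(-0.701) = 0.199

ratio = 0.20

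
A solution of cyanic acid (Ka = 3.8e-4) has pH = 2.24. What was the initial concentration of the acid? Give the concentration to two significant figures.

C₀ = 9.3 × 10^-2 M

[H+] = 10^(-2.24) = 5.75 × 10^-3 M = x
Ka = x²/(C₀ − x) ⇒ C₀ = x + x²/Ka
C₀ = 5.75 × 10^-3 + (5.75 × 10^-3)²/(3.8 × 10^-4) = 9.28 × 10^-2 M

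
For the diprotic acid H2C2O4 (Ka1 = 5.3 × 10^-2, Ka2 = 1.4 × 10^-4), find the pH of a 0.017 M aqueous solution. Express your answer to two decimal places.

pH = 1.87

Ka1 ≫ Ka2, so treat the first dissociation as the only significant source of H+.
Ka1 = x²/(0.017 − x) = 5.3 × 10^-2
Solving the quadratic: x = (−Ka1 + √(Ka1² + 4·Ka1·C₀))/2 = 1.35 × 10^-2 M
pH = −log(1.35 × 10^-2) = 1.87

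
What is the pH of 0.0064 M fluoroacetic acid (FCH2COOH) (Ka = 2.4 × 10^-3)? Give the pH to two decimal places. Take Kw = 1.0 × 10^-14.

FCH2COOH ⇌ FCH2COO- + H+
Let x = [H+] at equilibrium. Ka = x²/(0.0064 − x).
The 5% rule fails; solving x² + Ka·x − Ka·C₀ = 0 exactly:
x = (−Ka + √(Ka² + 4·Ka·C₀))/2 = 2.90 × 10^-3 M
pH = −log[H+] = −log(2.90 × 10^-3) = 2.54

pH = 2.54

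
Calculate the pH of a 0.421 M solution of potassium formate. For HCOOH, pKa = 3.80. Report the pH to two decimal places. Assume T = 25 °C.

HCOO- is the conjugate base of the weak acid HCOOH.
Ka = 10^(−3.80) = 1.58 × 10^-4
Kb = Kw/Ka = 1.0×10^-14 / 1.58 × 10^-4 = 6.33 × 10^-11
Kb = [OH-]²/(0.421 − [OH-]) = 6.33 × 10^-11
Neglecting [OH-] in the denominator: [OH-] = √(6.33 × 10^-11 × 0.421) = 5.16 × 10^-6 M
([OH-]/C₀ = 0.0012% < 5%, so the approximation holds.)
pOH = 5.29, so pH = 14.00 − pOH = 8.71

pH = 8.71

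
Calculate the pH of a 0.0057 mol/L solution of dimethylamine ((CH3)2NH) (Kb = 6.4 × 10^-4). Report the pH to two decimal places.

pH = 11.21

(CH3)2NH + H2O ⇌ (CH3)2NH2+ + OH-
Kb = [OH-]²/(0.0057 − [OH-]) = 6.4 × 10^-4
The 5% rule fails; solving [OH-]² + Kb·[OH-] − Kb·C₀ = 0 exactly:
[OH-] = [−0.00064 + √(0.00064² + 1.46e-05)]/2 = 1.62 × 10^-3 M
pOH = 2.79, so pH = 14.00 − pOH = 11.21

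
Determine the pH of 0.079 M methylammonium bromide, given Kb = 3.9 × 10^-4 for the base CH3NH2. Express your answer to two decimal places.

CH3NH3+ is the conjugate acid of the weak base CH3NH2.
Ka = Kw/Kb = 1.0×10^-14 / 3.9 × 10^-4 = 2.56 × 10^-11
Ka = x²/(0.079 − x) = 2.56 × 10^-11
Assume x ≪ 0.079: x ≈ √(2.56 × 10^-11 × 0.079) = 1.42 × 10^-6 M
pH = −log(1.42 × 10^-6) = 5.85

pH = 5.85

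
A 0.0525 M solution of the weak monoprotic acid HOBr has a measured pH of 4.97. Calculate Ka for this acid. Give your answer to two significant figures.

[H+] = 10^(-4.97) = 1.07 × 10^-5 M
At equilibrium [HA] = 0.0525 − 1.07 × 10^-5 = 5.25 × 10^-2 M
Ka = [H+][A-]/[HA] = (1.07 × 10^-5)² / 5.25 × 10^-2 = 2.2 × 10^-9

Ka = 2.2 × 10^-9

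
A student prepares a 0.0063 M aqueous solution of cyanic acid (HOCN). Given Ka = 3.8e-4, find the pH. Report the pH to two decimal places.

HOCN ⇌ OCN- + H+
Ka = x²/(0.0063 − x) = 3.8 × 10^-4
x is not negligible relative to C₀; solve x² + 0.00038·x − 2.39e-06 = 0.
x = [−0.00038 + √(0.00038² + 9.58e-06)]/2 = 1.37 × 10^-3 M
pH = −log[H+] = −log(1.37 × 10^-3) = 2.86

pH = 2.86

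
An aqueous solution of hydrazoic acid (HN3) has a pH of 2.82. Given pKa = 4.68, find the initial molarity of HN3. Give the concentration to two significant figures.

C₀ = 1.1 × 10^-1 M

[H+] = 10^(-2.82) = 1.51 × 10^-3 M = x
Ka = 10^(−4.68) = 2.09 × 10^-5
Ka = x²/(C₀ − x) ⇒ C₀ = x + x²/Ka
C₀ = 1.51 × 10^-3 + (1.51 × 10^-3)²/(2.09 × 10^-5) = 1.11 × 10^-1 M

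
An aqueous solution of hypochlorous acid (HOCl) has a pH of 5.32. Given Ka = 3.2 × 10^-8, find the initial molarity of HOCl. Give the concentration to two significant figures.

C₀ = 7.2 × 10^-4 M

[H+] = 10^(-5.32) = 4.79 × 10^-6 M = x
Ka = x²/(C₀ − x) ⇒ C₀ = x + x²/Ka
C₀ = 4.79 × 10^-6 + (4.79 × 10^-6)²/(3.2 × 10^-8) = 7.22 × 10^-4 M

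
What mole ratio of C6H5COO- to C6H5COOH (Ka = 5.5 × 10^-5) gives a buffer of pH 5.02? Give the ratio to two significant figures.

ratio = 5.8

pKa = -log(5.5 × 10^-5) = 4.260
pH = pKa + log(r) ⇒ log(r) = 5.02 − 4.260 = +0.760
r = [C6H5COO-]/[C6H5COOH] = 10^(+0.760) = 5.75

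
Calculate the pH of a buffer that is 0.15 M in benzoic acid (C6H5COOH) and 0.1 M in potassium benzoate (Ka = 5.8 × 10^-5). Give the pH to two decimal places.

pKa = −log(5.8 × 10^-5) = 4.237
Using pH = pKa + log([base]/[acid]) with [base]/[acid] = 0.1/0.15:
pH = 4.237 + (-0.176) = 4.06

pH = 4.06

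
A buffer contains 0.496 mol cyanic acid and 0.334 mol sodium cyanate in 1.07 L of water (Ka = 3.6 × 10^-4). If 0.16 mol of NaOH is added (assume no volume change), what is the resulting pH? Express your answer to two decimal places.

pH = 3.61

OH- converts HOCN to OCN-: HOCN → 0.336 mol, OCN- → 0.494 mol.
pKa = −log(3.6 × 10^-4) = 3.444
pH = pKa + log([A⁻]/[HA]) = 3.444 + log(0.494/0.336) = 3.444 +0.167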